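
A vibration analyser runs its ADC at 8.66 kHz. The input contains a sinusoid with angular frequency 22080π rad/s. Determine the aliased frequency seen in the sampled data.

2.38 kHz

ω = 22080π rad/s → f = ω/(2π) = 11040 Hz = 11.04 kHz.
11.04 kHz mod fs = 2.38 kHz.
2.38 kHz ≤ fs/2 = 4.33 kHz, appears at 2.38 kHz.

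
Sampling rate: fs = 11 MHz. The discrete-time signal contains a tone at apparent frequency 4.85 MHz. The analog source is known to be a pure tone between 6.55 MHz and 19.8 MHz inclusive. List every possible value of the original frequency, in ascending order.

15.85 MHz, 17.15 MHz

Frequencies that alias to 4.85 MHz are k·fs ± 4.85 MHz for integer k ≥ 0.
k=0: 4.85 MHz.
k=1: 6.15 MHz, 15.85 MHz.
k=2: 17.15 MHz, 26.85 MHz.
k=3: 28.15 MHz, 37.85 MHz.
Within [6.55 MHz, 19.8 MHz]: 15.85 MHz, 17.15 MHz.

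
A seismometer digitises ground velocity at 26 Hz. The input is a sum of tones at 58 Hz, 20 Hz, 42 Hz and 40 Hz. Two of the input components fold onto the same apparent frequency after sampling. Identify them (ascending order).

fs/2 = 13 Hz.
58 Hz mod fs = 6 Hz.
6 Hz ≤ fs/2 = 13 Hz, appears at 6 Hz.
20 Hz > fs/2 = 13 Hz, folds to fs − 20 Hz = 6 Hz.
42 Hz mod fs = 16 Hz.
16 Hz > fs/2 = 13 Hz, folds to fs − 16 Hz = 10 Hz.
40 Hz mod fs = 14 Hz.
14 Hz > fs/2 = 13 Hz, folds to fs − 14 Hz = 12 Hz.
20 Hz and 58 Hz both map to 6 Hz.

20 Hz, 58 Hz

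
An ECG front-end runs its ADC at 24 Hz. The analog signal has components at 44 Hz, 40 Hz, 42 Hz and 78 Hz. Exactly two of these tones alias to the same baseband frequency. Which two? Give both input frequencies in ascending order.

42 Hz, 78 Hz

fs/2 = 12 Hz.
44 Hz mod fs = 20 Hz.
20 Hz > fs/2 = 12 Hz, folds to fs − 20 Hz = 4 Hz.
40 Hz mod fs = 16 Hz.
16 Hz > fs/2 = 12 Hz, folds to fs − 16 Hz = 8 Hz.
42 Hz mod fs = 18 Hz.
18 Hz > fs/2 = 12 Hz, folds to fs − 18 Hz = 6 Hz.
78 Hz mod fs = 6 Hz.
6 Hz ≤ fs/2 = 12 Hz, appears at 6 Hz.
42 Hz and 78 Hz both map to 6 Hz.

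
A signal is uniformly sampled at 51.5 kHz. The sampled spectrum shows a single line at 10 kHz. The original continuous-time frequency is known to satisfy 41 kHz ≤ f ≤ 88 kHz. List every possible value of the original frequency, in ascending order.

Frequencies that alias to 10 kHz are k·fs ± 10 kHz for integer k ≥ 0.
k=0: 10 kHz.
k=1: 41.5 kHz, 61.5 kHz.
k=2: 93 kHz, 113 kHz.
Within [41 kHz, 88 kHz]: 41.5 kHz, 61.5 kHz.

41.5 kHz, 61.5 kHz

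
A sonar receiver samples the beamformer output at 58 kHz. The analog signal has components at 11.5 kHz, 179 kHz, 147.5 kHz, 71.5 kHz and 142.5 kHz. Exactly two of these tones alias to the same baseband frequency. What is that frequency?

fs/2 = 29 kHz.
11.5 kHz ≤ fs/2 = 29 kHz, passes unchanged.
179 kHz mod fs = 5 kHz.
5 kHz ≤ fs/2 = 29 kHz, appears at 5 kHz.
147.5 kHz mod fs = 31.5 kHz.
31.5 kHz > fs/2 = 29 kHz, folds to fs − 31.5 kHz = 26.5 kHz.
71.5 kHz mod fs = 13.5 kHz.
13.5 kHz ≤ fs/2 = 29 kHz, appears at 13.5 kHz.
142.5 kHz mod fs = 26.5 kHz.
26.5 kHz ≤ fs/2 = 29 kHz, appears at 26.5 kHz.
142.5 kHz and 147.5 kHz both map to 26.5 kHz.

26.5 kHz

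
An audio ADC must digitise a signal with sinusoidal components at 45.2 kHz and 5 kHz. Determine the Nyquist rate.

90.4 kHz

Highest-frequency component: 45.2 kHz.
Nyquist rate = 2 × 45.2 kHz = 90.4 kHz.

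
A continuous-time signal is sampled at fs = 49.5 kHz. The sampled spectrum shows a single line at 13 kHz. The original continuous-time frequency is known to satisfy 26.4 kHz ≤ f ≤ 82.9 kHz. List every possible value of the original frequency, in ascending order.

36.5 kHz, 62.5 kHz

Frequencies that alias to 13 kHz are k·fs ± 13 kHz for integer k ≥ 0.
k=0: 13 kHz.
k=1: 36.5 kHz, 62.5 kHz.
k=2: 86 kHz, 112 kHz.
Within [26.4 kHz, 82.9 kHz]: 36.5 kHz, 62.5 kHz.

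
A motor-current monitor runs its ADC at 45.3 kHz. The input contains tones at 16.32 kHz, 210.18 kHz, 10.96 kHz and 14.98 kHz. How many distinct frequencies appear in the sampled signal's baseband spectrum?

fs/2 = 22.65 kHz.
16.32 kHz ≤ fs/2 = 22.65 kHz, passes unchanged.
210.18 kHz mod fs = 28.98 kHz.
28.98 kHz > fs/2 = 22.65 kHz, folds to fs − 28.98 kHz = 16.32 kHz.
10.96 kHz ≤ fs/2 = 22.65 kHz, passes unchanged.
14.98 kHz ≤ fs/2 = 22.65 kHz, passes unchanged.
Distinct values: {10.96 kHz, 14.98 kHz, 16.32 kHz} → 3.

3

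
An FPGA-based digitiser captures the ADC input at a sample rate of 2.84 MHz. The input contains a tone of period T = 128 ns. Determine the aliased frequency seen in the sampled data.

T = 128 ns → f = 1/T = 7.8125 MHz.
7.8125 MHz mod fs = 2.1325 MHz.
2.1325 MHz > fs/2 = 1.42 MHz, folds to fs − 2.1325 MHz = 0.7075 MHz.

0.7075 MHz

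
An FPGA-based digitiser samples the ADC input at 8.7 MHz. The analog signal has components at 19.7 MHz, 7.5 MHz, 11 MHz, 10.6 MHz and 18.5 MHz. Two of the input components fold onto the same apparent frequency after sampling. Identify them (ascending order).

11 MHz, 19.7 MHz

fs/2 = 4.35 MHz.
19.7 MHz mod fs = 2.3 MHz.
2.3 MHz ≤ fs/2 = 4.35 MHz, appears at 2.3 MHz.
7.5 MHz > fs/2 = 4.35 MHz, folds to fs − 7.5 MHz = 1.2 MHz.
11 MHz mod fs = 2.3 MHz.
2.3 MHz ≤ fs/2 = 4.35 MHz, appears at 2.3 MHz.
10.6 MHz mod fs = 1.9 MHz.
1.9 MHz ≤ fs/2 = 4.35 MHz, appears at 1.9 MHz.
18.5 MHz mod fs = 1.1 MHz.
1.1 MHz ≤ fs/2 = 4.35 MHz, appears at 1.1 MHz.
11 MHz and 19.7 MHz both map to 2.3 MHz.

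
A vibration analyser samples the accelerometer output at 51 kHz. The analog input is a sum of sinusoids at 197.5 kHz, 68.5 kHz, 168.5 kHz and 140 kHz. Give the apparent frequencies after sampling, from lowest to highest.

6.5 kHz, 13 kHz, 15.5 kHz, 17.5 kHz

fs/2 = 25.5 kHz.
197.5 kHz mod fs = 44.5 kHz.
44.5 kHz > fs/2 = 25.5 kHz, folds to fs − 44.5 kHz = 6.5 kHz.
68.5 kHz mod fs = 17.5 kHz.
17.5 kHz ≤ fs/2 = 25.5 kHz, appears at 17.5 kHz.
168.5 kHz mod fs = 15.5 kHz.
15.5 kHz ≤ fs/2 = 25.5 kHz, appears at 15.5 kHz.
140 kHz mod fs = 38 kHz.
38 kHz > fs/2 = 25.5 kHz, folds to fs − 38 kHz = 13 kHz.
Distinct values: {6.5 kHz, 13 kHz, 15.5 kHz, 17.5 kHz}.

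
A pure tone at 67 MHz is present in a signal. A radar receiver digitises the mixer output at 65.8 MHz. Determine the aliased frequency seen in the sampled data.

67 MHz mod fs = 1.2 MHz.
1.2 MHz ≤ fs/2 = 32.9 MHz, appears at 1.2 MHz.

1.2 MHz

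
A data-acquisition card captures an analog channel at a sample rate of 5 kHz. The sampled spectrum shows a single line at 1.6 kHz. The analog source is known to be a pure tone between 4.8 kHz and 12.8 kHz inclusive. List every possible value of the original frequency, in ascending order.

6.6 kHz, 8.4 kHz, 11.6 kHz

Frequencies that alias to 1.6 kHz are k·fs ± 1.6 kHz for integer k ≥ 0.
k=0: 1.6 kHz.
k=1: 3.4 kHz, 6.6 kHz.
k=2: 8.4 kHz, 11.6 kHz.
k=3: 13.4 kHz, 16.6 kHz.
Within [4.8 kHz, 12.8 kHz]: 6.6 kHz, 8.4 kHz, 11.6 kHz.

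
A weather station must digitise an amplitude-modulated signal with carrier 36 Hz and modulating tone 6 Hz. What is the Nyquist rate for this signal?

84 Hz

AM sidebands sit at fc ± fm = 30 Hz and 42 Hz.
Highest-frequency component: 42 Hz.
Nyquist rate = 2 × 42 Hz = 84 Hz.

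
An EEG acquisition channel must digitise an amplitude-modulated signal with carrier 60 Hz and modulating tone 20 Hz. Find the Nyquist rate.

160 Hz

AM sidebands sit at fc ± fm = 40 Hz and 80 Hz.
Highest-frequency component: 80 Hz.
Nyquist rate = 2 × 80 Hz = 160 Hz.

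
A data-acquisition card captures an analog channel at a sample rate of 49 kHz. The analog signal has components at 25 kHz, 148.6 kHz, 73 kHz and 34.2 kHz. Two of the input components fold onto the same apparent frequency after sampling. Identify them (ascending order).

25 kHz, 73 kHz

fs/2 = 24.5 kHz.
25 kHz > fs/2 = 24.5 kHz, folds to fs − 25 kHz = 24 kHz.
148.6 kHz mod fs = 1.6 kHz.
1.6 kHz ≤ fs/2 = 24.5 kHz, appears at 1.6 kHz.
73 kHz mod fs = 24 kHz.
24 kHz ≤ fs/2 = 24.5 kHz, appears at 24 kHz.
34.2 kHz > fs/2 = 24.5 kHz, folds to fs − 34.2 kHz = 14.8 kHz.
25 kHz and 73 kHz both map to 24 kHz.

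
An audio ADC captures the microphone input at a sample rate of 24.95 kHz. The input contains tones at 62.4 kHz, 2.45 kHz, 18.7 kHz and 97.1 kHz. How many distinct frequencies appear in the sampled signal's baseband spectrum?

fs/2 = 12.475 kHz.
62.4 kHz mod fs = 12.5 kHz.
12.5 kHz > fs/2 = 12.475 kHz, folds to fs − 12.5 kHz = 12.45 kHz.
2.45 kHz ≤ fs/2 = 12.475 kHz, passes unchanged.
18.7 kHz > fs/2 = 12.475 kHz, folds to fs − 18.7 kHz = 6.25 kHz.
97.1 kHz mod fs = 22.25 kHz.
22.25 kHz > fs/2 = 12.475 kHz, folds to fs − 22.25 kHz = 2.7 kHz.
Distinct values: {2.45 kHz, 2.7 kHz, 6.25 kHz, 12.45 kHz} → 4.

4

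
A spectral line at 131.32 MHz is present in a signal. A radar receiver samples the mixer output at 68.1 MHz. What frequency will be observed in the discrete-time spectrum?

131.32 MHz mod fs = 63.22 MHz.
63.22 MHz > fs/2 = 34.05 MHz, folds to fs − 63.22 MHz = 4.88 MHz.

4.88 MHz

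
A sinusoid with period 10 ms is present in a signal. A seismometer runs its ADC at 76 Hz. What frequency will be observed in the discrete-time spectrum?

24 Hz

T = 10 ms → f = 1/T = 100 Hz.
100 Hz mod fs = 24 Hz.
24 Hz ≤ fs/2 = 38 Hz, appears at 24 Hz.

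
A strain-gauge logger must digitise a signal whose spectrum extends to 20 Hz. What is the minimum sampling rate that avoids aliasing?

Nyquist rate = 2 × 20 Hz = 40 Hz.

40 Hz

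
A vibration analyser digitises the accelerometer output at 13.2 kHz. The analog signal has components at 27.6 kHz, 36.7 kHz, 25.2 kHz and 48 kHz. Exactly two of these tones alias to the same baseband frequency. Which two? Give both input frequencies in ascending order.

25.2 kHz, 27.6 kHz

fs/2 = 6.6 kHz.
27.6 kHz mod fs = 1.2 kHz.
1.2 kHz ≤ fs/2 = 6.6 kHz, appears at 1.2 kHz.
36.7 kHz mod fs = 10.3 kHz.
10.3 kHz > fs/2 = 6.6 kHz, folds to fs − 10.3 kHz = 2.9 kHz.
25.2 kHz mod fs = 12 kHz.
12 kHz > fs/2 = 6.6 kHz, folds to fs − 12 kHz = 1.2 kHz.
48 kHz mod fs = 8.4 kHz.
8.4 kHz > fs/2 = 6.6 kHz, folds to fs − 8.4 kHz = 4.8 kHz.
25.2 kHz and 27.6 kHz both map to 1.2 kHz.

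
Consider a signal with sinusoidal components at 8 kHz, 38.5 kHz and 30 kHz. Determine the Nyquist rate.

77 kHz

Highest-frequency component: 38.5 kHz.
Nyquist rate = 2 × 38.5 kHz = 77 kHz.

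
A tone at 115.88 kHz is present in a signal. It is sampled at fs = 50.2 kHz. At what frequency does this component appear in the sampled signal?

15.48 kHz

115.88 kHz mod fs = 15.48 kHz.
15.48 kHz ≤ fs/2 = 25.1 kHz, appears at 15.48 kHz.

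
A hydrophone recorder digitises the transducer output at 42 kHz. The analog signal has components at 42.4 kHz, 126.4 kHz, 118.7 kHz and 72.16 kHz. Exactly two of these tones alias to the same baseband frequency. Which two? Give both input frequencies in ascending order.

fs/2 = 21 kHz.
42.4 kHz mod fs = 0.4 kHz.
0.4 kHz ≤ fs/2 = 21 kHz, appears at 0.4 kHz.
126.4 kHz mod fs = 0.4 kHz.
0.4 kHz ≤ fs/2 = 21 kHz, appears at 0.4 kHz.
118.7 kHz mod fs = 34.7 kHz.
34.7 kHz > fs/2 = 21 kHz, folds to fs − 34.7 kHz = 7.3 kHz.
72.16 kHz mod fs = 30.16 kHz.
30.16 kHz > fs/2 = 21 kHz, folds to fs − 30.16 kHz = 11.84 kHz.
42.4 kHz and 126.4 kHz both map to 0.4 kHz.

42.4 kHz, 126.4 kHz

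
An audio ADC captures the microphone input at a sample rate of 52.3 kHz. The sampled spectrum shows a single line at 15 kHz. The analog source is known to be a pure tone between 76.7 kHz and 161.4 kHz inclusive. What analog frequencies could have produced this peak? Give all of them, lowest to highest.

89.6 kHz, 119.6 kHz, 141.9 kHz

Frequencies that alias to 15 kHz are k·fs ± 15 kHz for integer k ≥ 0.
k=0: 15 kHz.
k=1: 37.3 kHz, 67.3 kHz.
k=2: 89.6 kHz, 119.6 kHz.
k=3: 141.9 kHz, 171.9 kHz.
k=4: 194.2 kHz, 224.2 kHz.
Within [76.7 kHz, 161.4 kHz]: 89.6 kHz, 119.6 kHz, 141.9 kHz.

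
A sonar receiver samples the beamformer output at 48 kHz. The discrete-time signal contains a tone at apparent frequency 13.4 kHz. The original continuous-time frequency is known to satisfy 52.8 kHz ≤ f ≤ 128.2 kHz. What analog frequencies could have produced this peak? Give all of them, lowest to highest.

Frequencies that alias to 13.4 kHz are k·fs ± 13.4 kHz for integer k ≥ 0.
k=0: 13.4 kHz.
k=1: 34.6 kHz, 61.4 kHz.
k=2: 82.6 kHz, 109.4 kHz.
k=3: 130.6 kHz, 157.4 kHz.
Within [52.8 kHz, 128.2 kHz]: 61.4 kHz, 82.6 kHz, 109.4 kHz.

61.4 kHz, 82.6 kHz, 109.4 kHz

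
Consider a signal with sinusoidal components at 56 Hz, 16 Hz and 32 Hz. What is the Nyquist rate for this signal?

Highest-frequency component: 56 Hz.
Nyquist rate = 2 × 56 Hz = 112 Hz.

112 Hz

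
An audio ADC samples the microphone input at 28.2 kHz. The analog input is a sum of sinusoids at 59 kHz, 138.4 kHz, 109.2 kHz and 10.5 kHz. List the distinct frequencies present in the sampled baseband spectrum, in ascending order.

2.6 kHz, 3.6 kHz, 10.5 kHz

fs/2 = 14.1 kHz.
59 kHz mod fs = 2.6 kHz.
2.6 kHz ≤ fs/2 = 14.1 kHz, appears at 2.6 kHz.
138.4 kHz mod fs = 25.6 kHz.
25.6 kHz > fs/2 = 14.1 kHz, folds to fs − 25.6 kHz = 2.6 kHz.
109.2 kHz mod fs = 24.6 kHz.
24.6 kHz > fs/2 = 14.1 kHz, folds to fs − 24.6 kHz = 3.6 kHz.
10.5 kHz ≤ fs/2 = 14.1 kHz, passes unchanged.
Distinct values: {2.6 kHz, 3.6 kHz, 10.5 kHz}.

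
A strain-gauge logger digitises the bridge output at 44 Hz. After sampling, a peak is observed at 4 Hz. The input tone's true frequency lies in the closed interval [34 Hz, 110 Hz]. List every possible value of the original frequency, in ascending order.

Frequencies that alias to 4 Hz are k·fs ± 4 Hz for integer k ≥ 0.
k=0: 4 Hz.
k=1: 40 Hz, 48 Hz.
k=2: 84 Hz, 92 Hz.
k=3: 128 Hz, 136 Hz.
Within [34 Hz, 110 Hz]: 40 Hz, 48 Hz, 84 Hz, 92 Hz.

40 Hz, 48 Hz, 84 Hz, 92 Hz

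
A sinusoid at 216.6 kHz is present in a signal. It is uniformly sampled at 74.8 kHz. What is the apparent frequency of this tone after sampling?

7.8 kHz

216.6 kHz mod fs = 67 kHz.
67 kHz > fs/2 = 37.4 kHz, folds to fs − 67 kHz = 7.8 kHz.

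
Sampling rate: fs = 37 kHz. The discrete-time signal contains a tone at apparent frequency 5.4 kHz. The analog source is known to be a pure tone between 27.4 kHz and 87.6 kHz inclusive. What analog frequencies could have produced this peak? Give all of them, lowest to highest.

Frequencies that alias to 5.4 kHz are k·fs ± 5.4 kHz for integer k ≥ 0.
k=0: 5.4 kHz.
k=1: 31.6 kHz, 42.4 kHz.
k=2: 68.6 kHz, 79.4 kHz.
k=3: 105.6 kHz, 116.4 kHz.
Within [27.4 kHz, 87.6 kHz]: 31.6 kHz, 42.4 kHz, 68.6 kHz, 79.4 kHz.

31.6 kHz, 42.4 kHz, 68.6 kHz, 79.4 kHz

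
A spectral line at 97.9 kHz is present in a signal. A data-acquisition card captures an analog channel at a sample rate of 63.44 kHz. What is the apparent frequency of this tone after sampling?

97.9 kHz mod fs = 34.46 kHz.
34.46 kHz > fs/2 = 31.72 kHz, folds to fs − 34.46 kHz = 28.98 kHz.

28.98 kHz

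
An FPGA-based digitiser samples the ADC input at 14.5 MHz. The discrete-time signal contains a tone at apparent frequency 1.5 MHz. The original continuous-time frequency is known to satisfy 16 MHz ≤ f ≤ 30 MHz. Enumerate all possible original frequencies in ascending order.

Frequencies that alias to 1.5 MHz are k·fs ± 1.5 MHz for integer k ≥ 0.
k=0: 1.5 MHz.
k=1: 13 MHz, 16 MHz.
k=2: 27.5 MHz, 30.5 MHz.
k=3: 42 MHz, 45 MHz.
Within [16 MHz, 30 MHz]: 16 MHz, 27.5 MHz.

16 MHz, 27.5 MHz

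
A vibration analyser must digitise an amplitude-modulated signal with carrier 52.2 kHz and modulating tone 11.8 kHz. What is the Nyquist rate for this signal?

AM sidebands sit at fc ± fm = 40.4 kHz and 64 kHz.
Highest-frequency component: 64 kHz.
Nyquist rate = 2 × 64 kHz = 128 kHz.

128 kHz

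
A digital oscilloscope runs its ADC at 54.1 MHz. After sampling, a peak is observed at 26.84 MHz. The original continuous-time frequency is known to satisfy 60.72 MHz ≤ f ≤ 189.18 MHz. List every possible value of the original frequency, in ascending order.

Frequencies that alias to 26.84 MHz are k·fs ± 26.84 MHz for integer k ≥ 0.
k=0: 26.84 MHz.
k=1: 27.26 MHz, 80.94 MHz.
k=2: 81.36 MHz, 135.04 MHz.
k=3: 135.46 MHz, 189.14 MHz.
k=4: 189.56 MHz, 243.24 MHz.
Within [60.72 MHz, 189.18 MHz]: 80.94 MHz, 81.36 MHz, 135.04 MHz, 135.46 MHz, 189.14 MHz.

80.94 MHz, 81.36 MHz, 135.04 MHz, 135.46 MHz, 189.14 MHz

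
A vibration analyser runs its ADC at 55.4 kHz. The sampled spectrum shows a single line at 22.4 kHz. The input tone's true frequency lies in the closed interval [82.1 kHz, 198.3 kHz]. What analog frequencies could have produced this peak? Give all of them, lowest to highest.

Frequencies that alias to 22.4 kHz are k·fs ± 22.4 kHz for integer k ≥ 0.
k=0: 22.4 kHz.
k=1: 33 kHz, 77.8 kHz.
k=2: 88.4 kHz, 133.2 kHz.
k=3: 143.8 kHz, 188.6 kHz.
k=4: 199.2 kHz, 244 kHz.
Within [82.1 kHz, 198.3 kHz]: 88.4 kHz, 133.2 kHz, 143.8 kHz, 188.6 kHz.

88.4 kHz, 133.2 kHz, 143.8 kHz, 188.6 kHz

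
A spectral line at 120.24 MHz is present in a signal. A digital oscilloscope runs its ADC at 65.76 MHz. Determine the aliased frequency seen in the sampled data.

11.28 MHz

120.24 MHz mod fs = 54.48 MHz.
54.48 MHz > fs/2 = 32.88 MHz, folds to fs − 54.48 MHz = 11.28 MHz.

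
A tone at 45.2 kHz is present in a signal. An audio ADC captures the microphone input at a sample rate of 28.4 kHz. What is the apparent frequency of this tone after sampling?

11.6 kHz

45.2 kHz mod fs = 16.8 kHz.
16.8 kHz > fs/2 = 14.2 kHz, folds to fs − 16.8 kHz = 11.6 kHz.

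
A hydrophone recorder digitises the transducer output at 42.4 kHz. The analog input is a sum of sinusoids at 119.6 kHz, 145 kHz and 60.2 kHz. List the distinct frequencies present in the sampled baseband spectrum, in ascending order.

7.6 kHz, 17.8 kHz

fs/2 = 21.2 kHz.
119.6 kHz mod fs = 34.8 kHz.
34.8 kHz > fs/2 = 21.2 kHz, folds to fs − 34.8 kHz = 7.6 kHz.
145 kHz mod fs = 17.8 kHz.
17.8 kHz ≤ fs/2 = 21.2 kHz, appears at 17.8 kHz.
60.2 kHz mod fs = 17.8 kHz.
17.8 kHz ≤ fs/2 = 21.2 kHz, appears at 17.8 kHz.
Distinct values: {7.6 kHz, 17.8 kHz}.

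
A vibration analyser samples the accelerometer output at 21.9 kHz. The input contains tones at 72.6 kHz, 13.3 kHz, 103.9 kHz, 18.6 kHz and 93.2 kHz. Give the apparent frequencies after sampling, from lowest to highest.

fs/2 = 10.95 kHz.
72.6 kHz mod fs = 6.9 kHz.
6.9 kHz ≤ fs/2 = 10.95 kHz, appears at 6.9 kHz.
13.3 kHz > fs/2 = 10.95 kHz, folds to fs − 13.3 kHz = 8.6 kHz.
103.9 kHz mod fs = 16.3 kHz.
16.3 kHz > fs/2 = 10.95 kHz, folds to fs − 16.3 kHz = 5.6 kHz.
18.6 kHz > fs/2 = 10.95 kHz, folds to fs − 18.6 kHz = 3.3 kHz.
93.2 kHz mod fs = 5.6 kHz.
5.6 kHz ≤ fs/2 = 10.95 kHz, appears at 5.6 kHz.
Distinct values: {3.3 kHz, 5.6 kHz, 6.9 kHz, 8.6 kHz}.

3.3 kHz, 5.6 kHz, 6.9 kHz, 8.6 kHz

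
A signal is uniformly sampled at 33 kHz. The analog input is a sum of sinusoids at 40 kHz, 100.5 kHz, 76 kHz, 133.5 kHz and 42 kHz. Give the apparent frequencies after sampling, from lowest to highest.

fs/2 = 16.5 kHz.
40 kHz mod fs = 7 kHz.
7 kHz ≤ fs/2 = 16.5 kHz, appears at 7 kHz.
100.5 kHz mod fs = 1.5 kHz.
1.5 kHz ≤ fs/2 = 16.5 kHz, appears at 1.5 kHz.
76 kHz mod fs = 10 kHz.
10 kHz ≤ fs/2 = 16.5 kHz, appears at 10 kHz.
133.5 kHz mod fs = 1.5 kHz.
1.5 kHz ≤ fs/2 = 16.5 kHz, appears at 1.5 kHz.
42 kHz mod fs = 9 kHz.
9 kHz ≤ fs/2 = 16.5 kHz, appears at 9 kHz.
Distinct values: {1.5 kHz, 7 kHz, 9 kHz, 10 kHz}.

1.5 kHz, 7 kHz, 9 kHz, 10 kHz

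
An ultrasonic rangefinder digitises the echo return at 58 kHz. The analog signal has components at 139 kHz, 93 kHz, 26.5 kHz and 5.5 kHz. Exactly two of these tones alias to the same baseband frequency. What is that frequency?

23 kHz

fs/2 = 29 kHz.
139 kHz mod fs = 23 kHz.
23 kHz ≤ fs/2 = 29 kHz, appears at 23 kHz.
93 kHz mod fs = 35 kHz.
35 kHz > fs/2 = 29 kHz, folds to fs − 35 kHz = 23 kHz.
26.5 kHz ≤ fs/2 = 29 kHz, passes unchanged.
5.5 kHz ≤ fs/2 = 29 kHz, passes unchanged.
93 kHz and 139 kHz both map to 23 kHz.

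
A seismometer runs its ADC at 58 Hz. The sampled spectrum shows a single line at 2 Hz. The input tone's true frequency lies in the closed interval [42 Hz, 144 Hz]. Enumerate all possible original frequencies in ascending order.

56 Hz, 60 Hz, 114 Hz, 118 Hz

Frequencies that alias to 2 Hz are k·fs ± 2 Hz for integer k ≥ 0.
k=0: 2 Hz.
k=1: 56 Hz, 60 Hz.
k=2: 114 Hz, 118 Hz.
k=3: 172 Hz, 176 Hz.
Within [42 Hz, 144 Hz]: 56 Hz, 60 Hz, 114 Hz, 118 Hz.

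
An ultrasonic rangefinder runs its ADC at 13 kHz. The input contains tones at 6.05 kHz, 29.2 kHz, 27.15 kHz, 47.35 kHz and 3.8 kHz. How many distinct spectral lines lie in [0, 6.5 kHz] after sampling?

fs/2 = 6.5 kHz.
6.05 kHz ≤ fs/2 = 6.5 kHz, passes unchanged.
29.2 kHz mod fs = 3.2 kHz.
3.2 kHz ≤ fs/2 = 6.5 kHz, appears at 3.2 kHz.
27.15 kHz mod fs = 1.15 kHz.
1.15 kHz ≤ fs/2 = 6.5 kHz, appears at 1.15 kHz.
47.35 kHz mod fs = 8.35 kHz.
8.35 kHz > fs/2 = 6.5 kHz, folds to fs − 8.35 kHz = 4.65 kHz.
3.8 kHz ≤ fs/2 = 6.5 kHz, passes unchanged.
Distinct values: {1.15 kHz, 3.2 kHz, 3.8 kHz, 4.65 kHz, 6.05 kHz} → 5.

5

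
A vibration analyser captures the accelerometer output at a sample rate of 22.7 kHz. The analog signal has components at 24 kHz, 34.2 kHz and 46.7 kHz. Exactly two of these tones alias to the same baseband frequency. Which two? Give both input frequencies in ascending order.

24 kHz, 46.7 kHz

fs/2 = 11.35 kHz.
24 kHz mod fs = 1.3 kHz.
1.3 kHz ≤ fs/2 = 11.35 kHz, appears at 1.3 kHz.
34.2 kHz mod fs = 11.5 kHz.
11.5 kHz > fs/2 = 11.35 kHz, folds to fs − 11.5 kHz = 11.2 kHz.
46.7 kHz mod fs = 1.3 kHz.
1.3 kHz ≤ fs/2 = 11.35 kHz, appears at 1.3 kHz.
24 kHz and 46.7 kHz both map to 1.3 kHz.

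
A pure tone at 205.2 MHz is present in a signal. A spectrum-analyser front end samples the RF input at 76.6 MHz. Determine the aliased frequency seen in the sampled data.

24.6 MHz

205.2 MHz mod fs = 52 MHz.
52 MHz > fs/2 = 38.3 MHz, folds to fs − 52 MHz = 24.6 MHz.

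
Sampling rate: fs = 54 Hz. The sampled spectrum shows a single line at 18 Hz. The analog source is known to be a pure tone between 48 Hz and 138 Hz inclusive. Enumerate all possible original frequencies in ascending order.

72 Hz, 90 Hz, 126 Hz

Frequencies that alias to 18 Hz are k·fs ± 18 Hz for integer k ≥ 0.
k=0: 18 Hz.
k=1: 36 Hz, 72 Hz.
k=2: 90 Hz, 126 Hz.
k=3: 144 Hz, 180 Hz.
Within [48 Hz, 138 Hz]: 72 Hz, 90 Hz, 126 Hz.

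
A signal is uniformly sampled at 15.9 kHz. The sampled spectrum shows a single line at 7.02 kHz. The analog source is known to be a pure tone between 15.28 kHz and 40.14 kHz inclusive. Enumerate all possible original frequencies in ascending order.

Frequencies that alias to 7.02 kHz are k·fs ± 7.02 kHz for integer k ≥ 0.
k=0: 7.02 kHz.
k=1: 8.88 kHz, 22.92 kHz.
k=2: 24.78 kHz, 38.82 kHz.
k=3: 40.68 kHz, 54.72 kHz.
Within [15.28 kHz, 40.14 kHz]: 22.92 kHz, 24.78 kHz, 38.82 kHz.

22.92 kHz, 24.78 kHz, 38.82 kHz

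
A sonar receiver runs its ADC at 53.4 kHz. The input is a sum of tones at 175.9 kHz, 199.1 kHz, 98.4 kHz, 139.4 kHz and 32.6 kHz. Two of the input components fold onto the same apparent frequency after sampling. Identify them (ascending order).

32.6 kHz, 139.4 kHz

fs/2 = 26.7 kHz.
175.9 kHz mod fs = 15.7 kHz.
15.7 kHz ≤ fs/2 = 26.7 kHz, appears at 15.7 kHz.
199.1 kHz mod fs = 38.9 kHz.
38.9 kHz > fs/2 = 26.7 kHz, folds to fs − 38.9 kHz = 14.5 kHz.
98.4 kHz mod fs = 45 kHz.
45 kHz > fs/2 = 26.7 kHz, folds to fs − 45 kHz = 8.4 kHz.
139.4 kHz mod fs = 32.6 kHz.
32.6 kHz > fs/2 = 26.7 kHz, folds to fs − 32.6 kHz = 20.8 kHz.
32.6 kHz > fs/2 = 26.7 kHz, folds to fs − 32.6 kHz = 20.8 kHz.
32.6 kHz and 139.4 kHz both map to 20.8 kHz.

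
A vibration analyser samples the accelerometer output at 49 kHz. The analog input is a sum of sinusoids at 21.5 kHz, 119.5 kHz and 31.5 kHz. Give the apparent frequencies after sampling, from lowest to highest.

17.5 kHz, 21.5 kHz

fs/2 = 24.5 kHz.
21.5 kHz ≤ fs/2 = 24.5 kHz, passes unchanged.
119.5 kHz mod fs = 21.5 kHz.
21.5 kHz ≤ fs/2 = 24.5 kHz, appears at 21.5 kHz.
31.5 kHz > fs/2 = 24.5 kHz, folds to fs − 31.5 kHz = 17.5 kHz.
Distinct values: {17.5 kHz, 21.5 kHz}.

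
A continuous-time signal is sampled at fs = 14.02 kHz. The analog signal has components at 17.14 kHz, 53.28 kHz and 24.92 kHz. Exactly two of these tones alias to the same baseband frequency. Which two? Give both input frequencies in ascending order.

17.14 kHz, 24.92 kHz

fs/2 = 7.01 kHz.
17.14 kHz mod fs = 3.12 kHz.
3.12 kHz ≤ fs/2 = 7.01 kHz, appears at 3.12 kHz.
53.28 kHz mod fs = 11.22 kHz.
11.22 kHz > fs/2 = 7.01 kHz, folds to fs − 11.22 kHz = 2.8 kHz.
24.92 kHz mod fs = 10.9 kHz.
10.9 kHz > fs/2 = 7.01 kHz, folds to fs − 10.9 kHz = 3.12 kHz.
17.14 kHz and 24.92 kHz both map to 3.12 kHz.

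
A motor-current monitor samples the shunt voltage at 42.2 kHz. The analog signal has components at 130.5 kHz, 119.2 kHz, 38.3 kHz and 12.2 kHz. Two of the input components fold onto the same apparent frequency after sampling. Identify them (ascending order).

38.3 kHz, 130.5 kHz

fs/2 = 21.1 kHz.
130.5 kHz mod fs = 3.9 kHz.
3.9 kHz ≤ fs/2 = 21.1 kHz, appears at 3.9 kHz.
119.2 kHz mod fs = 34.8 kHz.
34.8 kHz > fs/2 = 21.1 kHz, folds to fs − 34.8 kHz = 7.4 kHz.
38.3 kHz > fs/2 = 21.1 kHz, folds to fs − 38.3 kHz = 3.9 kHz.
12.2 kHz ≤ fs/2 = 21.1 kHz, passes unchanged.
38.3 kHz and 130.5 kHz both map to 3.9 kHz.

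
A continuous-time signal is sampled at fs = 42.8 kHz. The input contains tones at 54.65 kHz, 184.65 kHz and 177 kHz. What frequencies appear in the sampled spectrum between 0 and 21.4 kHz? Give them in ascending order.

5.8 kHz, 11.85 kHz, 13.45 kHz

fs/2 = 21.4 kHz.
54.65 kHz mod fs = 11.85 kHz.
11.85 kHz ≤ fs/2 = 21.4 kHz, appears at 11.85 kHz.
184.65 kHz mod fs = 13.45 kHz.
13.45 kHz ≤ fs/2 = 21.4 kHz, appears at 13.45 kHz.
177 kHz mod fs = 5.8 kHz.
5.8 kHz ≤ fs/2 = 21.4 kHz, appears at 5.8 kHz.
Distinct values: {5.8 kHz, 11.85 kHz, 13.45 kHz}.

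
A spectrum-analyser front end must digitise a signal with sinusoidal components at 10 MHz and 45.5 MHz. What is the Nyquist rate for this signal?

Highest-frequency component: 45.5 MHz.
Nyquist rate = 2 × 45.5 MHz = 91 MHz.

91 MHz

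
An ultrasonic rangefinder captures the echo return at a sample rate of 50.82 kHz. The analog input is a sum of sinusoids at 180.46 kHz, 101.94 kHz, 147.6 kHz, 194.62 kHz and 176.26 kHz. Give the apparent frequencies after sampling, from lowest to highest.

0.3 kHz, 4.86 kHz, 8.66 kHz, 22.82 kHz, 23.8 kHz

fs/2 = 25.41 kHz.
180.46 kHz mod fs = 28 kHz.
28 kHz > fs/2 = 25.41 kHz, folds to fs − 28 kHz = 22.82 kHz.
101.94 kHz mod fs = 0.3 kHz.
0.3 kHz ≤ fs/2 = 25.41 kHz, appears at 0.3 kHz.
147.6 kHz mod fs = 45.96 kHz.
45.96 kHz > fs/2 = 25.41 kHz, folds to fs − 45.96 kHz = 4.86 kHz.
194.62 kHz mod fs = 42.16 kHz.
42.16 kHz > fs/2 = 25.41 kHz, folds to fs − 42.16 kHz = 8.66 kHz.
176.26 kHz mod fs = 23.8 kHz.
23.8 kHz ≤ fs/2 = 25.41 kHz, appears at 23.8 kHz.
Distinct values: {0.3 kHz, 4.86 kHz, 8.66 kHz, 22.82 kHz, 23.8 kHz}.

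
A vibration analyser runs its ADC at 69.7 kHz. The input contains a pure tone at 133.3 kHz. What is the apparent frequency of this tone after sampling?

6.1 kHz

133.3 kHz mod fs = 63.6 kHz.
63.6 kHz > fs/2 = 34.85 kHz, folds to fs − 63.6 kHz = 6.1 kHz.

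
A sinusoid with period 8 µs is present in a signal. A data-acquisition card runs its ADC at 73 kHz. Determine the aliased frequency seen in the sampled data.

21 kHz

T = 8 µs → f = 1/T = 125 kHz.
125 kHz mod fs = 52 kHz.
52 kHz > fs/2 = 36.5 kHz, folds to fs − 52 kHz = 21 kHz.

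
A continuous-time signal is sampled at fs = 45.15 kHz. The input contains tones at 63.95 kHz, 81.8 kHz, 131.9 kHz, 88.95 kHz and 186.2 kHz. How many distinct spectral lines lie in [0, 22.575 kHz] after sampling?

5

fs/2 = 22.575 kHz.
63.95 kHz mod fs = 18.8 kHz.
18.8 kHz ≤ fs/2 = 22.575 kHz, appears at 18.8 kHz.
81.8 kHz mod fs = 36.65 kHz.
36.65 kHz > fs/2 = 22.575 kHz, folds to fs − 36.65 kHz = 8.5 kHz.
131.9 kHz mod fs = 41.6 kHz.
41.6 kHz > fs/2 = 22.575 kHz, folds to fs − 41.6 kHz = 3.55 kHz.
88.95 kHz mod fs = 43.8 kHz.
43.8 kHz > fs/2 = 22.575 kHz, folds to fs − 43.8 kHz = 1.35 kHz.
186.2 kHz mod fs = 5.6 kHz.
5.6 kHz ≤ fs/2 = 22.575 kHz, appears at 5.6 kHz.
Distinct values: {1.35 kHz, 3.55 kHz, 5.6 kHz, 8.5 kHz, 18.8 kHz} → 5.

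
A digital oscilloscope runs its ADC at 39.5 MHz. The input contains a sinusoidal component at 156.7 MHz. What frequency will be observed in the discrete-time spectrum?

1.3 MHz

156.7 MHz mod fs = 38.2 MHz.
38.2 MHz > fs/2 = 19.75 MHz, folds to fs − 38.2 MHz = 1.3 MHz.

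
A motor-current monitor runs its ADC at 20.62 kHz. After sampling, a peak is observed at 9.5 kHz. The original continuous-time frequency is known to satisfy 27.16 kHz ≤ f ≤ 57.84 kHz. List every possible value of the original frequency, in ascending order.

30.12 kHz, 31.74 kHz, 50.74 kHz, 52.36 kHz

Frequencies that alias to 9.5 kHz are k·fs ± 9.5 kHz for integer k ≥ 0.
k=0: 9.5 kHz.
k=1: 11.12 kHz, 30.12 kHz.
k=2: 31.74 kHz, 50.74 kHz.
k=3: 52.36 kHz, 71.36 kHz.
k=4: 72.98 kHz, 91.98 kHz.
Within [27.16 kHz, 57.84 kHz]: 30.12 kHz, 31.74 kHz, 50.74 kHz, 52.36 kHz.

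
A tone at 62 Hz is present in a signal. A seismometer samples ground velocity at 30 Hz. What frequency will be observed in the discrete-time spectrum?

62 Hz mod fs = 2 Hz.
2 Hz ≤ fs/2 = 15 Hz, appears at 2 Hz.

2 Hz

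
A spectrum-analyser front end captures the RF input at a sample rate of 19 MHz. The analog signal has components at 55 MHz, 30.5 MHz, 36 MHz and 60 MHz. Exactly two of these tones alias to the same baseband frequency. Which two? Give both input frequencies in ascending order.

fs/2 = 9.5 MHz.
55 MHz mod fs = 17 MHz.
17 MHz > fs/2 = 9.5 MHz, folds to fs − 17 MHz = 2 MHz.
30.5 MHz mod fs = 11.5 MHz.
11.5 MHz > fs/2 = 9.5 MHz, folds to fs − 11.5 MHz = 7.5 MHz.
36 MHz mod fs = 17 MHz.
17 MHz > fs/2 = 9.5 MHz, folds to fs − 17 MHz = 2 MHz.
60 MHz mod fs = 3 MHz.
3 MHz ≤ fs/2 = 9.5 MHz, appears at 3 MHz.
36 MHz and 55 MHz both map to 2 MHz.

36 MHz, 55 MHz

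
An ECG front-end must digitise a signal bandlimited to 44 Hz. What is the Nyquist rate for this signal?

Nyquist rate = 2 × 44 Hz = 88 Hz.

88 Hz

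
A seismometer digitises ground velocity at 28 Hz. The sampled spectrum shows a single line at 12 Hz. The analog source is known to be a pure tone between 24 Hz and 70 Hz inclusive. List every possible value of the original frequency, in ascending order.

40 Hz, 44 Hz, 68 Hz

Frequencies that alias to 12 Hz are k·fs ± 12 Hz for integer k ≥ 0.
k=0: 12 Hz.
k=1: 16 Hz, 40 Hz.
k=2: 44 Hz, 68 Hz.
k=3: 72 Hz, 96 Hz.
Within [24 Hz, 70 Hz]: 40 Hz, 44 Hz, 68 Hz.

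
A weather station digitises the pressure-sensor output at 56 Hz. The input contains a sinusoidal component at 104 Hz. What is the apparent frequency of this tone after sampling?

104 Hz mod fs = 48 Hz.
48 Hz > fs/2 = 28 Hz, folds to fs − 48 Hz = 8 Hz.

8 Hz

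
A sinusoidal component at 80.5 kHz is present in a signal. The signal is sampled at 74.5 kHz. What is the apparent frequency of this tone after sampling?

80.5 kHz mod fs = 6 kHz.
6 kHz ≤ fs/2 = 37.25 kHz, appears at 6 kHz.

6 kHz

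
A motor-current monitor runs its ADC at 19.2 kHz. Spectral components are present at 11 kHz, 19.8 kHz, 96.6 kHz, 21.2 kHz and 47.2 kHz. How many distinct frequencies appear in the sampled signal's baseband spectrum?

fs/2 = 9.6 kHz.
11 kHz > fs/2 = 9.6 kHz, folds to fs − 11 kHz = 8.2 kHz.
19.8 kHz mod fs = 0.6 kHz.
0.6 kHz ≤ fs/2 = 9.6 kHz, appears at 0.6 kHz.
96.6 kHz mod fs = 0.6 kHz.
0.6 kHz ≤ fs/2 = 9.6 kHz, appears at 0.6 kHz.
21.2 kHz mod fs = 2 kHz.
2 kHz ≤ fs/2 = 9.6 kHz, appears at 2 kHz.
47.2 kHz mod fs = 8.8 kHz.
8.8 kHz ≤ fs/2 = 9.6 kHz, appears at 8.8 kHz.
Distinct values: {0.6 kHz, 2 kHz, 8.2 kHz, 8.8 kHz} → 4.

4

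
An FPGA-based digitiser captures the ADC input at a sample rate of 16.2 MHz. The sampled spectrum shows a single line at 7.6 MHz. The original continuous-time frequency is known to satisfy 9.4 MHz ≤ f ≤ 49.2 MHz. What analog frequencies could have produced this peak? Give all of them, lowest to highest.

23.8 MHz, 24.8 MHz, 40 MHz, 41 MHz

Frequencies that alias to 7.6 MHz are k·fs ± 7.6 MHz for integer k ≥ 0.
k=0: 7.6 MHz.
k=1: 8.6 MHz, 23.8 MHz.
k=2: 24.8 MHz, 40 MHz.
k=3: 41 MHz, 56.2 MHz.
k=4: 57.2 MHz, 72.4 MHz.
Within [9.4 MHz, 49.2 MHz]: 23.8 MHz, 24.8 MHz, 40 MHz, 41 MHz.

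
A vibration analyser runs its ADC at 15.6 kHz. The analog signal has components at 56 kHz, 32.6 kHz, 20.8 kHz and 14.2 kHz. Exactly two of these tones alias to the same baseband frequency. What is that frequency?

1.4 kHz

fs/2 = 7.8 kHz.
56 kHz mod fs = 9.2 kHz.
9.2 kHz > fs/2 = 7.8 kHz, folds to fs − 9.2 kHz = 6.4 kHz.
32.6 kHz mod fs = 1.4 kHz.
1.4 kHz ≤ fs/2 = 7.8 kHz, appears at 1.4 kHz.
20.8 kHz mod fs = 5.2 kHz.
5.2 kHz ≤ fs/2 = 7.8 kHz, appears at 5.2 kHz.
14.2 kHz > fs/2 = 7.8 kHz, folds to fs − 14.2 kHz = 1.4 kHz.
14.2 kHz and 32.6 kHz both map to 1.4 kHz.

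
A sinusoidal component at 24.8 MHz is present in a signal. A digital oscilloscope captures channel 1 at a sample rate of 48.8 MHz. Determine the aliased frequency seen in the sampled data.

24 MHz

24.8 MHz > fs/2 = 24.4 MHz, folds to fs − 24.8 MHz = 24 MHz.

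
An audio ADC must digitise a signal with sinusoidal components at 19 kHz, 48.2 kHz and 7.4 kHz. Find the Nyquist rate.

Highest-frequency component: 48.2 kHz.
Nyquist rate = 2 × 48.2 kHz = 96.4 kHz.

96.4 kHz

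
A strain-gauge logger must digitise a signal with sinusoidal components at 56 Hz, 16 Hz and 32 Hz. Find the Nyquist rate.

112 Hz

Highest-frequency component: 56 Hz.
Nyquist rate = 2 × 56 Hz = 112 Hz.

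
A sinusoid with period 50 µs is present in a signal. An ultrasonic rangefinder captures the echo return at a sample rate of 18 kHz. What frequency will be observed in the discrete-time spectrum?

T = 50 µs → f = 1/T = 20 kHz.
20 kHz mod fs = 2 kHz.
2 kHz ≤ fs/2 = 9 kHz, appears at 2 kHz.

2 kHz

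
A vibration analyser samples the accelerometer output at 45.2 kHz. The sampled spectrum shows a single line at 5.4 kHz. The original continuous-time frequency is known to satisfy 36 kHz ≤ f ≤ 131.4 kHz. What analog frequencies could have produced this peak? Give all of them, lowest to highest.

39.8 kHz, 50.6 kHz, 85 kHz, 95.8 kHz, 130.2 kHz

Frequencies that alias to 5.4 kHz are k·fs ± 5.4 kHz for integer k ≥ 0.
k=0: 5.4 kHz.
k=1: 39.8 kHz, 50.6 kHz.
k=2: 85 kHz, 95.8 kHz.
k=3: 130.2 kHz, 141 kHz.
k=4: 175.4 kHz, 186.2 kHz.
Within [36 kHz, 131.4 kHz]: 39.8 kHz, 50.6 kHz, 85 kHz, 95.8 kHz, 130.2 kHz.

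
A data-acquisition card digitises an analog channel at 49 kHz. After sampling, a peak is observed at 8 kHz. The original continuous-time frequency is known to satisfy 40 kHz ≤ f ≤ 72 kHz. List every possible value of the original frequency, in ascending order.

41 kHz, 57 kHz

Frequencies that alias to 8 kHz are k·fs ± 8 kHz for integer k ≥ 0.
k=0: 8 kHz.
k=1: 41 kHz, 57 kHz.
k=2: 90 kHz, 106 kHz.
Within [40 kHz, 72 kHz]: 41 kHz, 57 kHz.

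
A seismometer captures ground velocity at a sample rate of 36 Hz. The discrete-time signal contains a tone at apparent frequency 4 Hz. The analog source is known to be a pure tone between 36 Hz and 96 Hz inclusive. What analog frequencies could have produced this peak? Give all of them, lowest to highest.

Frequencies that alias to 4 Hz are k·fs ± 4 Hz for integer k ≥ 0.
k=0: 4 Hz.
k=1: 32 Hz, 40 Hz.
k=2: 68 Hz, 76 Hz.
k=3: 104 Hz, 112 Hz.
Within [36 Hz, 96 Hz]: 40 Hz, 68 Hz, 76 Hz.

40 Hz, 68 Hz, 76 Hz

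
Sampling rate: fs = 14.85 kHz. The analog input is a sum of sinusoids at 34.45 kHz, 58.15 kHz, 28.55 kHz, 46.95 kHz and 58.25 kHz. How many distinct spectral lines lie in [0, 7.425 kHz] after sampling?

fs/2 = 7.425 kHz.
34.45 kHz mod fs = 4.75 kHz.
4.75 kHz ≤ fs/2 = 7.425 kHz, appears at 4.75 kHz.
58.15 kHz mod fs = 13.6 kHz.
13.6 kHz > fs/2 = 7.425 kHz, folds to fs − 13.6 kHz = 1.25 kHz.
28.55 kHz mod fs = 13.7 kHz.
13.7 kHz > fs/2 = 7.425 kHz, folds to fs − 13.7 kHz = 1.15 kHz.
46.95 kHz mod fs = 2.4 kHz.
2.4 kHz ≤ fs/2 = 7.425 kHz, appears at 2.4 kHz.
58.25 kHz mod fs = 13.7 kHz.
13.7 kHz > fs/2 = 7.425 kHz, folds to fs − 13.7 kHz = 1.15 kHz.
Distinct values: {1.15 kHz, 1.25 kHz, 2.4 kHz, 4.75 kHz} → 4.

4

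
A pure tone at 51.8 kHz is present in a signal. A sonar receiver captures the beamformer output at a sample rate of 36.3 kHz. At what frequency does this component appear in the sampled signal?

51.8 kHz mod fs = 15.5 kHz.
15.5 kHz ≤ fs/2 = 18.15 kHz, appears at 15.5 kHz.

15.5 kHz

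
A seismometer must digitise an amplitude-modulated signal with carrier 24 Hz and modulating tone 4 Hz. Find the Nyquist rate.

56 Hz

AM sidebands sit at fc ± fm = 20 Hz and 28 Hz.
Highest-frequency component: 28 Hz.
Nyquist rate = 2 × 28 Hz = 56 Hz.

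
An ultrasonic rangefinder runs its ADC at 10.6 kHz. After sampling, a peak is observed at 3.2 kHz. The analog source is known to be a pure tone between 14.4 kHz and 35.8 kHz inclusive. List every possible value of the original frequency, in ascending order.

Frequencies that alias to 3.2 kHz are k·fs ± 3.2 kHz for integer k ≥ 0.
k=0: 3.2 kHz.
k=1: 7.4 kHz, 13.8 kHz.
k=2: 18 kHz, 24.4 kHz.
k=3: 28.6 kHz, 35 kHz.
k=4: 39.2 kHz, 45.6 kHz.
Within [14.4 kHz, 35.8 kHz]: 18 kHz, 24.4 kHz, 28.6 kHz, 35 kHz.

18 kHz, 24.4 kHz, 28.6 kHz, 35 kHz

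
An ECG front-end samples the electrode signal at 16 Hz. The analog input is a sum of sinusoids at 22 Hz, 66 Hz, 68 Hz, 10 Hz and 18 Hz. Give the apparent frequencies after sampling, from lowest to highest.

fs/2 = 8 Hz.
22 Hz mod fs = 6 Hz.
6 Hz ≤ fs/2 = 8 Hz, appears at 6 Hz.
66 Hz mod fs = 2 Hz.
2 Hz ≤ fs/2 = 8 Hz, appears at 2 Hz.
68 Hz mod fs = 4 Hz.
4 Hz ≤ fs/2 = 8 Hz, appears at 4 Hz.
10 Hz > fs/2 = 8 Hz, folds to fs − 10 Hz = 6 Hz.
18 Hz mod fs = 2 Hz.
2 Hz ≤ fs/2 = 8 Hz, appears at 2 Hz.
Distinct values: {2 Hz, 4 Hz, 6 Hz}.

2 Hz, 4 Hz, 6 Hz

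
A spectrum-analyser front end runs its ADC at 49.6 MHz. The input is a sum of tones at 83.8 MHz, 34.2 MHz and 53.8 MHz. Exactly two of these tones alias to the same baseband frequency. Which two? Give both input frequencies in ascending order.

34.2 MHz, 83.8 MHz

fs/2 = 24.8 MHz.
83.8 MHz mod fs = 34.2 MHz.
34.2 MHz > fs/2 = 24.8 MHz, folds to fs − 34.2 MHz = 15.4 MHz.
34.2 MHz > fs/2 = 24.8 MHz, folds to fs − 34.2 MHz = 15.4 MHz.
53.8 MHz mod fs = 4.2 MHz.
4.2 MHz ≤ fs/2 = 24.8 MHz, appears at 4.2 MHz.
34.2 MHz and 83.8 MHz both map to 15.4 MHz.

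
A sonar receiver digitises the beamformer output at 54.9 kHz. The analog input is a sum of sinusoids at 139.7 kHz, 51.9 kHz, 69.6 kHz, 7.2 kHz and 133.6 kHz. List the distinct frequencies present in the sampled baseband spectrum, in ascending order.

3 kHz, 7.2 kHz, 14.7 kHz, 23.8 kHz, 25 kHz

fs/2 = 27.45 kHz.
139.7 kHz mod fs = 29.9 kHz.
29.9 kHz > fs/2 = 27.45 kHz, folds to fs − 29.9 kHz = 25 kHz.
51.9 kHz > fs/2 = 27.45 kHz, folds to fs − 51.9 kHz = 3 kHz.
69.6 kHz mod fs = 14.7 kHz.
14.7 kHz ≤ fs/2 = 27.45 kHz, appears at 14.7 kHz.
7.2 kHz ≤ fs/2 = 27.45 kHz, passes unchanged.
133.6 kHz mod fs = 23.8 kHz.
23.8 kHz ≤ fs/2 = 27.45 kHz, appears at 23.8 kHz.
Distinct values: {3 kHz, 7.2 kHz, 14.7 kHz, 23.8 kHz, 25 kHz}.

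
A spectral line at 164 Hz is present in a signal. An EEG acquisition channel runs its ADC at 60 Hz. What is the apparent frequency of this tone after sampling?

16 Hz

164 Hz mod fs = 44 Hz.
44 Hz > fs/2 = 30 Hz, folds to fs − 44 Hz = 16 Hz.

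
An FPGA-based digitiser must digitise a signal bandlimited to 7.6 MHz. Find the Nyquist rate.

15.2 MHz

Nyquist rate = 2 × 7.6 MHz = 15.2 MHz.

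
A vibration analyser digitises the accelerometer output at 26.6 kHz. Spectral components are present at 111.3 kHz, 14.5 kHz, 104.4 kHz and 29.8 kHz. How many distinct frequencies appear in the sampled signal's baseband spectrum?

4

fs/2 = 13.3 kHz.
111.3 kHz mod fs = 4.9 kHz.
4.9 kHz ≤ fs/2 = 13.3 kHz, appears at 4.9 kHz.
14.5 kHz > fs/2 = 13.3 kHz, folds to fs − 14.5 kHz = 12.1 kHz.
104.4 kHz mod fs = 24.6 kHz.
24.6 kHz > fs/2 = 13.3 kHz, folds to fs − 24.6 kHz = 2 kHz.
29.8 kHz mod fs = 3.2 kHz.
3.2 kHz ≤ fs/2 = 13.3 kHz, appears at 3.2 kHz.
Distinct values: {2 kHz, 3.2 kHz, 4.9 kHz, 12.1 kHz} → 4.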